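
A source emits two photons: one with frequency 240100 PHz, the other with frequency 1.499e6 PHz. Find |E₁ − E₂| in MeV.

Using E = hf: E₁ = 1.5909e-13 J, E₂ = 9.9325e-13 J.
|ΔE| = |1.5909e-13 − 9.9325e-13| = 8.34e-13 J = 5.21 MeV.

5.21 MeV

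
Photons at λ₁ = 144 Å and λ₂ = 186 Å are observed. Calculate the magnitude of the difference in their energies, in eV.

19.4 eV

Using E = hc/λ: E₁ = 1.379 × 10^-17 J, E₂ = 1.068 × 10^-17 J.
|ΔE| = |1.379 × 10^-17 − 1.068 × 10^-17| = 3.11 × 10^-18 J = 19.4 eV.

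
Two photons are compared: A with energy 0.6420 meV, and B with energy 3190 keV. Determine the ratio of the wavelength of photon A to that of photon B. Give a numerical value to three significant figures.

λ_A = 0.001931 m (from energy = 0.6420 meV, via λ = hc/E).
λ_B = 3.887e-13 m (from energy = 3190 keV, via λ = hc/E).
Ratio = 0.001931 / 3.887e-13 = 4.97e9.

4.97e9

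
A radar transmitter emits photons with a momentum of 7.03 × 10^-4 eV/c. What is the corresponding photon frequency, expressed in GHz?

First convert: p = 7.03 × 10^-4 eV/c = 3.7570 × 10^-31 kg·m/s.
The photon relation is f = pc/h, giving f = 1.700 × 10^11 Hz.
Converting to GHz: f = 170.0 GHz ≈ 170 GHz.

170 GHz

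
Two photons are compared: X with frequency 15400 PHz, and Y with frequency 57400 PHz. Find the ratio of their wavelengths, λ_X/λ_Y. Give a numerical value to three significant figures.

λ_X = 1.947e-11 m (from frequency = 15400 PHz, via λ = c/f).
λ_Y = 5.223e-12 m (from frequency = 57400 PHz, via λ = c/f).
Ratio = 1.947e-11 / 5.223e-12 = 3.73.

3.73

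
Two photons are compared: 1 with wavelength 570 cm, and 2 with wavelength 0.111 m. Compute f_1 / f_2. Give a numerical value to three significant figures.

f_1 = 5.260 × 10^7 Hz (from wavelength = 570 cm, via f = c/λ).
f_2 = 2.701 × 10^9 Hz (from wavelength = 0.111 m, via f = c/λ).
Ratio = 5.260 × 10^7 / 2.701 × 10^9 = 0.0195.

0.0195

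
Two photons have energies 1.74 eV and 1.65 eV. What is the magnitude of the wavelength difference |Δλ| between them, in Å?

389 Å

Using λ = hc/E: λ₁ = 7.126e-7 m, λ₂ = 7.514e-7 m.
|Δλ| = |7.126e-7 − 7.514e-7| = 3.89e-8 m = 389 Å.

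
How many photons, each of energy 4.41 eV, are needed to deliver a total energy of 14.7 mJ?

Per-photon energy: E = 7.066e-19 J (from energy = 4.41 eV).
N = E_total / E_photon = 0.0147 J / 7.066e-19 J = 2.08e16.

2.08e16 photons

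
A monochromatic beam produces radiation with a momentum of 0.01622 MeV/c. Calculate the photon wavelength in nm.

0.0764 nm

Convert to SI: p = 0.01622 MeV/c = 8.6684 × 10^-24 kg·m/s.
For a photon λ = h/p, so λ = 7.644 × 10^-11 m.
Converting to nm: λ = 0.07644 nm ≈ 0.0764 nm.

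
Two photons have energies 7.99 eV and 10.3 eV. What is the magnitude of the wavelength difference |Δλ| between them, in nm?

34.8 nm

Using λ = hc/E: λ₁ = 1.552e-7 m, λ₂ = 1.204e-7 m.
|Δλ| = |1.552e-7 − 1.204e-7| = 3.48e-8 m = 34.8 nm.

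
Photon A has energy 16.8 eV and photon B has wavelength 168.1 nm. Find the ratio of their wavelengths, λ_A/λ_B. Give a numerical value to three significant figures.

λ_A = 7.380 × 10^-8 m (from energy = 16.8 eV, via λ = hc/E).
λ_B = 1.681 × 10^-7 m (from wavelength = 168.1 nm, via λ given directly).
Ratio = 7.380 × 10^-8 / 1.681 × 10^-7 = 0.439.

0.439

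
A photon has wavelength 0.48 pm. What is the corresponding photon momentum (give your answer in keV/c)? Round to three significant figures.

2580 keV/c

(h = 6.62607015e-34 J·s, c = 2.99792458e8 m/s, 1 eV = 1.602176634e-19 J.)
First convert: λ = 0.48 pm = 4.8e-13 m.
Since p = h/λ for a photon, p = 1.380e-21 kg·m/s.
Converting to keV/c: p = 2583 keV/c ≈ 2580 keV/c.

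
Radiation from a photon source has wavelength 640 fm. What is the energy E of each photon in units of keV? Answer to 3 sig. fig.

Take h = 6.62607015 × 10^-34 J·s, c = 2.99792458 × 10^8 m/s, 1 eV = 1.602176634 × 10^-19 J.
First convert: λ = 640 fm = 6.40 × 10^-13 m.
Since E = hc/λ for a photon, E = 3.104 × 10^-13 J.
Converting to keV: E = 1937 keV ≈ 1940 keV.

1940 keV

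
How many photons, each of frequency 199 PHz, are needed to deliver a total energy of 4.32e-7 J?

Per-photon energy: E = 1.319e-16 J (from frequency = 199 PHz).
N = E_total / E_photon = 4.32e-7 J / 1.319e-16 J = 3.28e9.

3.28e9 photons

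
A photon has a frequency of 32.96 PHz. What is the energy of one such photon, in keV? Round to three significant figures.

0.136 keV

Convert to SI: f = 32.96 PHz = 3.296 × 10^16 Hz.
The photon relation is E = hf, giving E = 2.184 × 10^-17 J.
Converting to keV: E = 0.1363 keV ≈ 0.136 keV.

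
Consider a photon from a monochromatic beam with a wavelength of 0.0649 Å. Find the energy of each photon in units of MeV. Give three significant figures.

Use h = 6.62607015 × 10^-34 J·s, c = 2.99792458 × 10^8 m/s, 1 eV = 1.602176634 × 10^-19 J.
Convert to SI: λ = 0.0649 Å = 6.49 × 10^-12 m.
The photon relation is E = hc/λ, giving E = 3.061 × 10^-14 J.
Converting to MeV: E = 0.1910 MeV ≈ 0.191 MeV.

0.191 MeV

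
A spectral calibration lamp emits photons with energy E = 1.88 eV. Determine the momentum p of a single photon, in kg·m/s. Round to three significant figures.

(c = 2.99792458e8 m/s, 1 eV = 1.602176634e-19 J.)
In SI units: E = 1.88 eV = 3.0121e-19 J.
Since p = E/c for a photon, p = 1.005e-27 kg·m/s.
So p ≈ 1.00e-27 kg·m/s.

1.00e-27 kg·m/s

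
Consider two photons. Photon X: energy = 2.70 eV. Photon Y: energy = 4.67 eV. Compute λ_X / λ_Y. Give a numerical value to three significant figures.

λ_X = 4.592e-7 m (from energy = 2.70 eV, via λ = hc/E).
λ_Y = 2.655e-7 m (from energy = 4.67 eV, via λ = hc/E).
Ratio = 4.592e-7 / 2.655e-7 = 1.73.

1.73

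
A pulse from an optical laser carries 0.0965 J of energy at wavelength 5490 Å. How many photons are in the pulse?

Per-photon energy: E = 3.618·10^-19 J (from wavelength = 5490 Å).
N = E_total / E_photon = 0.0965 J / 3.618·10^-19 J = 2.67·10^17.

2.67·10^17 photons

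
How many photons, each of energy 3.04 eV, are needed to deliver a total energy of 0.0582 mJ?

1.19 × 10^14 photons

Per-photon energy: E = 4.871 × 10^-19 J (from energy = 3.04 eV).
N = E_total / E_photon = 5.82 × 10^-5 J / 4.871 × 10^-19 J = 1.19 × 10^14.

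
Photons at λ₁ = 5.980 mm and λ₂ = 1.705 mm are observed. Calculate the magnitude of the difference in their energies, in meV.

Using E = hc/λ: E₁ = 3.3218e-23 J, E₂ = 1.1651e-22 J.
|ΔE| = |3.3218e-23 − 1.1651e-22| = 8.33e-23 J = 0.520 meV.

0.520 meV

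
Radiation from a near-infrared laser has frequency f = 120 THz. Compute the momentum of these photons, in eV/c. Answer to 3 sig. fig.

(h = 6.62607015·10^-34 J·s, c = 2.99792458·10^8 m/s, 1 eV = 1.602176634·10^-19 J.)
In SI units: f = 120 THz = 1.2·10^14 Hz.
The photon relation is p = hf/c, giving p = 2.652·10^-28 kg·m/s.
Converting to eV/c: p = 0.4963 eV/c ≈ 0.496 eV/c.

0.496 eV/c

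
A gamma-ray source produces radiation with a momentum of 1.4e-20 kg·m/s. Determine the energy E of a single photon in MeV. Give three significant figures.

26.2 MeV

For a photon E = pc, so E = 4.197e-12 J.
Converting to MeV: E = 26.20 MeV ≈ 26.2 MeV.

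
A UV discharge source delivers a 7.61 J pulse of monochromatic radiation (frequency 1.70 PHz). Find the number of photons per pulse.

6.76e18 photons

Per-photon energy: E = 1.126e-18 J (from frequency = 1.70 PHz).
N = E_total / E_photon = 7.61 J / 1.126e-18 J = 6.76e18.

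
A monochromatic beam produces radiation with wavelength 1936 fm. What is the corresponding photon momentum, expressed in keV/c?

Use h = 6.62607015·10^-34 J·s, c = 2.99792458·10^8 m/s, 1 eV = 1.602176634·10^-19 J.
First convert: λ = 1936 fm = 1.936·10^-12 m.
Apply p = h/λ: p = 3.423·10^-22 kg·m/s.
Converting to keV/c: p = 640.4 keV/c ≈ 640 keV/c.

640 keV/c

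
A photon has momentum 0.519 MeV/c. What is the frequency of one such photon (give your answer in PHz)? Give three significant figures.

1.25e5 PHz

Convert to SI: p = 0.519 MeV/c = 2.7737e-22 kg·m/s.
Apply f = pc/h: f = 1.255e20 Hz.
Converting to PHz: f = 125500 PHz ≈ 1.25e5 PHz.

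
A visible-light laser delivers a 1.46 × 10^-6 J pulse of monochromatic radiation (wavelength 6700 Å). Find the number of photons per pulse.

4.92 × 10^12 photons

Per-photon energy: E = 2.965 × 10^-19 J (from wavelength = 6700 Å).
N = E_total / E_photon = 1.46 × 10^-6 J / 2.965 × 10^-19 J = 4.92 × 10^12.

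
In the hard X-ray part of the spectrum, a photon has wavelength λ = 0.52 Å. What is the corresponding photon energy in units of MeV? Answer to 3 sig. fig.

0.0238 MeV

Use h = 6.62607015 × 10^-34 J·s, c = 2.99792458 × 10^8 m/s, 1 eV = 1.602176634 × 10^-19 J.
In SI units: λ = 0.52 Å = 5.2 × 10^-11 m.
The photon relation is E = hc/λ, giving E = 3.820 × 10^-15 J.
Converting to MeV: E = 0.02384 MeV ≈ 0.0238 MeV.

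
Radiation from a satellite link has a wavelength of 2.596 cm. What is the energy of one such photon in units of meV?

0.0478 meV

First convert: λ = 2.596 cm = 0.02596 m.
Since E = hc/λ for a photon, E = 7.652e-24 J.
Converting to meV: E = 0.04776 meV ≈ 0.0478 meV.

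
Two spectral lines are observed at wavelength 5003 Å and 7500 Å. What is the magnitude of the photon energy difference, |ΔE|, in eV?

0.825 eV

Using E = hc/λ: E₁ = 3.9705·10^-19 J, E₂ = 2.6486·10^-19 J.
|ΔE| = |3.9705·10^-19 − 2.6486·10^-19| = 1.32·10^-19 J = 0.825 eV.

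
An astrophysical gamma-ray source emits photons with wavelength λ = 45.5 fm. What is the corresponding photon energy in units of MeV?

(h = 6.62607015 × 10^-34 J·s, c = 2.99792458 × 10^8 m/s, 1 eV = 1.602176634 × 10^-19 J.)
In SI units: λ = 45.5 fm = 4.55 × 10^-14 m.
For a photon E = hc/λ, so E = 4.366 × 10^-12 J.
Converting to MeV: E = 27.25 MeV ≈ 27.2 MeV.

27.2 MeV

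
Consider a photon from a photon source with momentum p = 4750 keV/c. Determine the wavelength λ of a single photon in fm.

Convert to SI: p = 4750 keV/c = 2.5385 × 10^-21 kg·m/s.
Since λ = h/p for a photon, λ = 2.610 × 10^-13 m.
Converting to fm: λ = 261.0 fm ≈ 261 fm.

261 fm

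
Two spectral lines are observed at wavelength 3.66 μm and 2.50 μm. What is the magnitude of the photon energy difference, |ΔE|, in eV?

0.157 eV

Using E = hc/λ: E₁ = 5.427 × 10^-20 J, E₂ = 7.946 × 10^-20 J.
|ΔE| = |5.427 × 10^-20 − 7.946 × 10^-20| = 2.52 × 10^-20 J = 0.157 eV.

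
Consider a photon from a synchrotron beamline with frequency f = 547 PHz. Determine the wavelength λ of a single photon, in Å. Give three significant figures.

5.48 Å

Convert to SI: f = 547 PHz = 5.47e17 Hz.
The photon relation is λ = c/f, giving λ = 5.481e-10 m.
Converting to Å: λ = 5.481 Å ≈ 5.48 Å.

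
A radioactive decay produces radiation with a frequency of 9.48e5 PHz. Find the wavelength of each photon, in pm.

0.316 pm

First convert: f = 9.48e5 PHz = 9.48e20 Hz.
The photon relation is λ = c/f, giving λ = 3.162e-13 m.
Converting to pm: λ = 0.3162 pm ≈ 0.316 pm.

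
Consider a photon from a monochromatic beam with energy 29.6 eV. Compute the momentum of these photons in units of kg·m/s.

1.58·10^-26 kg·m/s

First convert: E = 29.6 eV = 4.7424·10^-18 J.
Apply p = E/c: p = 1.582·10^-26 kg·m/s.
So p ≈ 1.58·10^-26 kg·m/s.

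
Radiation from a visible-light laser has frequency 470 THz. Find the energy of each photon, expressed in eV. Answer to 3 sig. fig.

Convert to SI: f = 470 THz = 4.7e14 Hz.
The photon relation is E = hf, giving E = 3.114e-19 J.
Converting to eV: E = 1.944 eV ≈ 1.94 eV.

1.94 eV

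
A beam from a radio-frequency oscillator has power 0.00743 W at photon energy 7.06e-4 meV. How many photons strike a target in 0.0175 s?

1.15e21 photons

Total energy: E_total = P·t = 0.00743 × 0.0175 = 1.300e-4 J.
Per-photon energy: E = 1.131e-25 J.
N = E_total / E_photon = 1.15e21.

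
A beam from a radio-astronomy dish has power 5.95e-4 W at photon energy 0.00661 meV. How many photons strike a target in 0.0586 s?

Total energy: E_total = P·t = 5.95e-4 × 0.0586 = 3.487e-5 J.
Per-photon energy: E = 1.059e-24 J.
N = E_total / E_photon = 3.29e19.

3.29e19 photons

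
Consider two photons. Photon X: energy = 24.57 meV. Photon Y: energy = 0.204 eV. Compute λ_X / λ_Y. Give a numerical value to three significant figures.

8.30

λ_X = 5.046e-5 m (from energy = 24.57 meV, via λ = hc/E).
λ_Y = 6.078e-6 m (from energy = 0.204 eV, via λ = hc/E).
Ratio = 5.046e-5 / 6.078e-6 = 8.30.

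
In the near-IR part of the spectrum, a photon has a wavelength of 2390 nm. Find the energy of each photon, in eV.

0.519 eV

Use h = 6.62607015 × 10^-34 J·s, c = 2.99792458 × 10^8 m/s, 1 eV = 1.602176634 × 10^-19 J.
First convert: λ = 2390 nm = 2.39 × 10^-6 m.
The photon relation is E = hc/λ, giving E = 8.311 × 10^-20 J.
Converting to eV: E = 0.5188 eV ≈ 0.519 eV.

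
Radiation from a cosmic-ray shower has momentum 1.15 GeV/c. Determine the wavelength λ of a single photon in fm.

1.08 fm

Use h = 6.62607015·10^-34 J·s, c = 2.99792458·10^8 m/s, 1 eV = 1.602176634·10^-19 J.
Convert to SI: p = 1.15 GeV/c = 6.1459·10^-19 kg·m/s.
Since λ = h/p for a photon, λ = 1.078·10^-15 m.
Converting to fm: λ = 1.078 fm ≈ 1.08 fm.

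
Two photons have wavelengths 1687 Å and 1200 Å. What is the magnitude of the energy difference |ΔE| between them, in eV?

2.98 eV

Using E = hc/λ: E₁ = 1.1775·10^-18 J, E₂ = 1.6554·10^-18 J.
|ΔE| = |1.1775·10^-18 − 1.6554·10^-18| = 4.78·10^-19 J = 2.98 eV.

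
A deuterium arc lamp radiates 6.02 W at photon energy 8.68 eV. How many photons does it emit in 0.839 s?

Total energy: E_total = P·t = 6.02 × 0.839 = 5.051 J.
Per-photon energy: E = 1.391e-18 J.
N = E_total / E_photon = 3.63e18.

3.63e18 photons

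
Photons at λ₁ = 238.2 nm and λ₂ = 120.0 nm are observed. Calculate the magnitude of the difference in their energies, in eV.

5.13 eV

Using E = hc/λ: E₁ = 8.3394 × 10^-19 J, E₂ = 1.6554 × 10^-18 J.
|ΔE| = |8.3394 × 10^-19 − 1.6554 × 10^-18| = 8.21 × 10^-19 J = 5.13 eV.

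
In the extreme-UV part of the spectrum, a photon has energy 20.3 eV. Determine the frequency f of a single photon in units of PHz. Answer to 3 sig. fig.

First convert: E = 20.3 eV = 3.2524e-18 J.
For a photon f = E/h, so f = 4.909e15 Hz.
Converting to PHz: f = 4.909 PHz ≈ 4.91 PHz.

4.91 PHz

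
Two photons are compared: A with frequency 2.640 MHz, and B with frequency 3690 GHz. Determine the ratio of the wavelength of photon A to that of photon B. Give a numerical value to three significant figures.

1.40e6

λ_A = 113.6 m (from frequency = 2.640 MHz, via λ = c/f).
λ_B = 8.124e-5 m (from frequency = 3690 GHz, via λ = c/f).
Ratio = 113.6 / 8.124e-5 = 1.40e6.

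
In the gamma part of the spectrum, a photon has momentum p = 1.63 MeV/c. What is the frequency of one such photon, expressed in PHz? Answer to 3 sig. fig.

3.94 × 10^5 PHz

Convert to SI: p = 1.63 MeV/c = 8.7112 × 10^-22 kg·m/s.
For a photon f = pc/h, so f = 3.941 × 10^20 Hz.
Converting to PHz: f = 394100 PHz ≈ 3.94 × 10^5 PHz.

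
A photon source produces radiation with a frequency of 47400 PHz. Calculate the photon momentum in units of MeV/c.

0.196 MeV/c

In SI units: f = 47400 PHz = 4.74e19 Hz.
Apply p = hf/c: p = 1.048e-22 kg·m/s.
Converting to MeV/c: p = 0.1960 MeV/c ≈ 0.196 MeV/c.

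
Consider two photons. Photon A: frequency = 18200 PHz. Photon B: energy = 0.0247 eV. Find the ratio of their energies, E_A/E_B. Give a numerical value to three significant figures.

E_A = 1.206·10^-14 J (from frequency = 18200 PHz, via E = hf).
E_B = 3.957·10^-21 J (from energy = 0.0247 eV, via E given directly).
Ratio = 1.206·10^-14 / 3.957·10^-21 = 3.05·10^6.

3.05·10^6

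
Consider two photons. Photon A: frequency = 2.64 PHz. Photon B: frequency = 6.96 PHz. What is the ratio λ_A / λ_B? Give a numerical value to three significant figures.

2.64

λ_A = 1.136 × 10^-7 m (from frequency = 2.64 PHz, via λ = c/f).
λ_B = 4.307 × 10^-8 m (from frequency = 6.96 PHz, via λ = c/f).
Ratio = 1.136 × 10^-7 / 4.307 × 10^-8 = 2.64.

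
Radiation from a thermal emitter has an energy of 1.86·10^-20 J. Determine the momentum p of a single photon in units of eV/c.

0.116 eV/c

The photon relation is p = E/c, giving p = 6.204·10^-29 kg·m/s.
Converting to eV/c: p = 0.1161 eV/c ≈ 0.116 eV/c.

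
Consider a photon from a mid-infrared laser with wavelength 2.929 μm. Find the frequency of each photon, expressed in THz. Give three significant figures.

Take c = 2.99792458 × 10^8 m/s.
In SI units: λ = 2.929 μm = 2.929 × 10^-6 m.
The photon relation is f = c/λ, giving f = 1.024 × 10^14 Hz.
Converting to THz: f = 102.4 THz ≈ 102 THz.

102 THz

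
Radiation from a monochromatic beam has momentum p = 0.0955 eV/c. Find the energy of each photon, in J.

Take c = 2.99792458 × 10^8 m/s, 1 eV = 1.602176634 × 10^-19 J.
Convert to SI: p = 0.0955 eV/c = 5.1038 × 10^-29 kg·m/s.
For a photon E = pc, so E = 1.530 × 10^-20 J.
So E ≈ 1.53 × 10^-20 J.

1.53 × 10^-20 J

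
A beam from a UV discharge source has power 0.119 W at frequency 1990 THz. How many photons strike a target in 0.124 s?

Total energy: E_total = P·t = 0.119 × 0.124 = 0.01476 J.
Per-photon energy: E = 1.319·10^-18 J.
N = E_total / E_photon = 1.12·10^16.

1.12·10^16 photons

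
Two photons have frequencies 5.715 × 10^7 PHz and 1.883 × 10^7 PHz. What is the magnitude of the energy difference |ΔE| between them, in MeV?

158 MeV

Using E = hf: E₁ = 3.7868 × 10^-11 J, E₂ = 1.2477 × 10^-11 J.
|ΔE| = |3.7868 × 10^-11 − 1.2477 × 10^-11| = 2.54 × 10^-11 J = 158 MeV.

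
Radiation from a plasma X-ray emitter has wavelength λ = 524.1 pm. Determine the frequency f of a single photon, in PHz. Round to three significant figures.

(c = 2.99792458e8 m/s.)
In SI units: λ = 524.1 pm = 5.241e-10 m.
Since f = c/λ for a photon, f = 5.720e17 Hz.
Converting to PHz: f = 572.0 PHz ≈ 572 PHz.

572 PHz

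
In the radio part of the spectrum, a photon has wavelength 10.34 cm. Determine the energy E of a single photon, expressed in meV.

0.0120 meV

Use h = 6.62607015 × 10^-34 J·s, c = 2.99792458 × 10^8 m/s, 1 eV = 1.602176634 × 10^-19 J.
In SI units: λ = 10.34 cm = 0.1034 m.
Apply E = hc/λ: E = 1.921 × 10^-24 J.
Converting to meV: E = 0.01199 meV ≈ 0.0120 meV.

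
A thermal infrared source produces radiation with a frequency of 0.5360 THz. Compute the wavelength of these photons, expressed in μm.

In SI units: f = 0.5360 THz = 5.360 × 10^11 Hz.
Since λ = c/f for a photon, λ = 5.593 × 10^-4 m.
Converting to μm: λ = 559.3 μm ≈ 559 μm.

559 μm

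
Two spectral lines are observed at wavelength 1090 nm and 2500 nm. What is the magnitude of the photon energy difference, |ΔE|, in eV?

0.642 eV

Using E = hc/λ: E₁ = 1.822 × 10^-19 J, E₂ = 7.946 × 10^-20 J.
|ΔE| = |1.822 × 10^-19 − 7.946 × 10^-20| = 1.03 × 10^-19 J = 0.642 eV.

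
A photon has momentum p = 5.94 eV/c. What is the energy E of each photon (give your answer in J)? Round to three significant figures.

First convert: p = 5.94 eV/c = 3.1745 × 10^-27 kg·m/s.
The photon relation is E = pc, giving E = 9.517 × 10^-19 J.
So E ≈ 9.52 × 10^-19 J.

9.52 × 10^-19 J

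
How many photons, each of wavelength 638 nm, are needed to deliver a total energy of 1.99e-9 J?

6.39e9 photons

Per-photon energy: E = 3.114e-19 J (from wavelength = 638 nm).
N = E_total / E_photon = 1.99e-9 J / 3.114e-19 J = 6.39e9.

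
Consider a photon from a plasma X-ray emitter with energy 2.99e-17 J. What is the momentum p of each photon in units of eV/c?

Use c = 2.99792458e8 m/s, 1 eV = 1.602176634e-19 J.
The photon relation is p = E/c, giving p = 9.974e-26 kg·m/s.
Converting to eV/c: p = 186.6 eV/c ≈ 187 eV/c.

187 eV/c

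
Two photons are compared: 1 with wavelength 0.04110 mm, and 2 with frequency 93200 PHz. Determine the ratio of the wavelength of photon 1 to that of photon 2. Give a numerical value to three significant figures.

1.28e7

λ_1 = 4.110e-5 m (from wavelength = 0.04110 mm, via λ given directly).
λ_2 = 3.217e-12 m (from frequency = 93200 PHz, via λ = c/f).
Ratio = 4.110e-5 / 3.217e-12 = 1.28e7.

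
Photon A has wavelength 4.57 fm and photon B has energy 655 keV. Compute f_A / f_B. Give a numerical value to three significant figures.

414

f_A = 6.560e22 Hz (from wavelength = 4.57 fm, via f = c/λ).
f_B = 1.584e20 Hz (from energy = 655 keV, via f = E/h).
Ratio = 6.560e22 / 1.584e20 = 414.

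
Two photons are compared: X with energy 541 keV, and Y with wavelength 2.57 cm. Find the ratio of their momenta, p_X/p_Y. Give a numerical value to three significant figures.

1.12 × 10^10

p_X = 2.891 × 10^-22 kg·m/s (from energy = 541 keV, via p = E/c).
p_Y = 2.578 × 10^-32 kg·m/s (from wavelength = 2.57 cm, via p = h/λ).
Ratio = 2.891 × 10^-22 / 2.578 × 10^-32 = 1.12 × 10^10.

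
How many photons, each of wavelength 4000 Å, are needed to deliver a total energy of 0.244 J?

Per-photon energy: E = 4.966e-19 J (from wavelength = 4000 Å).
N = E_total / E_photon = 0.244 J / 4.966e-19 J = 4.91e17.

4.91e17 photons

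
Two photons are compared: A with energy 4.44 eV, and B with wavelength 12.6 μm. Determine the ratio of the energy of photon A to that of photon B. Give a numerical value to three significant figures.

45.1

E_A = 7.114 × 10^-19 J (from energy = 4.44 eV, via E given directly).
E_B = 1.577 × 10^-20 J (from wavelength = 12.6 μm, via E = hc/λ).
Ratio = 7.114 × 10^-19 / 1.577 × 10^-20 = 45.1.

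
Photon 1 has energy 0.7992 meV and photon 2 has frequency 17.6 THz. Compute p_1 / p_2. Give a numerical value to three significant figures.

p_1 = 4.271e-31 kg·m/s (from energy = 0.7992 meV, via p = E/c).
p_2 = 3.890e-29 kg·m/s (from frequency = 17.6 THz, via p = hf/c).
Ratio = 4.271e-31 / 3.890e-29 = 0.0110.

0.0110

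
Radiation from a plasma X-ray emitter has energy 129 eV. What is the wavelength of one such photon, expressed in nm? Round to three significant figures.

Take h = 6.62607015e-34 J·s, c = 2.99792458e8 m/s, 1 eV = 1.602176634e-19 J.
In SI units: E = 129 eV = 2.0668e-17 J.
Apply λ = hc/E: λ = 9.611e-9 m.
Converting to nm: λ = 9.611 nm ≈ 9.61 nm.

9.61 nm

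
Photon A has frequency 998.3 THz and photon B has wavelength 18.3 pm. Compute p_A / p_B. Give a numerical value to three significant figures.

p_A = 2.206e-27 kg·m/s (from frequency = 998.3 THz, via p = hf/c).
p_B = 3.621e-23 kg·m/s (from wavelength = 18.3 pm, via p = h/λ).
Ratio = 2.206e-27 / 3.621e-23 = 6.09e-5.

6.09e-5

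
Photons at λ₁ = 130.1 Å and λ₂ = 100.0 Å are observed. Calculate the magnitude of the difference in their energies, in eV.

28.7 eV

Using E = hc/λ: E₁ = 1.5269e-17 J, E₂ = 1.9864e-17 J.
|ΔE| = |1.5269e-17 − 1.9864e-17| = 4.60e-18 J = 28.7 eV.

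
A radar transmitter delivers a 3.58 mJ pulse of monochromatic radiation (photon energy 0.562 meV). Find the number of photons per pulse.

Per-photon energy: E = 9.004·10^-23 J (from energy = 0.562 meV).
N = E_total / E_photon = 0.00358 J / 9.004·10^-23 J = 3.98·10^19.

3.98·10^19 photons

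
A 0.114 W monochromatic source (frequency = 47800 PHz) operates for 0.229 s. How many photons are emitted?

Total energy: E_total = P·t = 0.114 × 0.229 = 0.02611 J.
Per-photon energy: E = 3.167e-14 J.
N = E_total / E_photon = 8.24e11.

8.24e11 photons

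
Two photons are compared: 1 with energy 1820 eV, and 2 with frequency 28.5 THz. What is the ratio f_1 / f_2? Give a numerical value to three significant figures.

1.54·10^4

f_1 = 4.401·10^17 Hz (from energy = 1820 eV, via f = E/h).
f_2 = 2.850·10^13 Hz (from frequency = 28.5 THz, via f given directly).
Ratio = 4.401·10^17 / 2.850·10^13 = 1.54·10^4.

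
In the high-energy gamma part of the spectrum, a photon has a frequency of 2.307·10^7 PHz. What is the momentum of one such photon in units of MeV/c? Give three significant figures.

95.4 MeV/c

Use h = 6.62607015·10^-34 J·s, c = 2.99792458·10^8 m/s, 1 eV = 1.602176634·10^-19 J.
Convert to SI: f = 2.307·10^7 PHz = 2.307·10^22 Hz.
The photon relation is p = hf/c, giving p = 5.099·10^-20 kg·m/s.
Converting to MeV/c: p = 95.41 MeV/c ≈ 95.4 MeV/c.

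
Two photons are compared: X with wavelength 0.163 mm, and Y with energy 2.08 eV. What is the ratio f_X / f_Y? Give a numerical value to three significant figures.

3.66 × 10^-3

f_X = 1.839 × 10^12 Hz (from wavelength = 0.163 mm, via f = c/λ).
f_Y = 5.029 × 10^14 Hz (from energy = 2.08 eV, via f = E/h).
Ratio = 1.839 × 10^12 / 5.029 × 10^14 = 3.66 × 10^-3.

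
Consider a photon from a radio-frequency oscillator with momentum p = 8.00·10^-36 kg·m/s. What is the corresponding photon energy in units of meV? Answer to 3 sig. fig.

1.50·10^-5 meV

Apply E = pc: E = 2.398·10^-27 J.
Converting to meV: E = 1.497·10^-5 meV ≈ 1.50·10^-5 meV.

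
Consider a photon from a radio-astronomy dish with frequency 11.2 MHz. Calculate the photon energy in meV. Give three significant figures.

(h = 6.62607015e-34 J·s, 1 eV = 1.602176634e-19 J.)
First convert: f = 11.2 MHz = 1.12e7 Hz.
For a photon E = hf, so E = 7.421e-27 J.
Converting to meV: E = 4.632e-5 meV ≈ 4.63e-5 meV.

4.63e-5 meV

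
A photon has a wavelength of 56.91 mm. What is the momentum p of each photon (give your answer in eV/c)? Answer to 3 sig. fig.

Take h = 6.62607015 × 10^-34 J·s, c = 2.99792458 × 10^8 m/s, 1 eV = 1.602176634 × 10^-19 J.
Convert to SI: λ = 56.91 mm = 0.05691 m.
The photon relation is p = h/λ, giving p = 1.164 × 10^-32 kg·m/s.
Converting to eV/c: p = 2.179 × 10^-5 eV/c ≈ 2.18 × 10^-5 eV/c.

2.18 × 10^-5 eV/c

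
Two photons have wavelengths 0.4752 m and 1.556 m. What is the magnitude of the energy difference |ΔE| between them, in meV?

1.81e-3 meV

Using E = hc/λ: E₁ = 4.1802e-25 J, E₂ = 1.2766e-25 J.
|ΔE| = |4.1802e-25 − 1.2766e-25| = 2.90e-25 J = 1.81e-3 meV.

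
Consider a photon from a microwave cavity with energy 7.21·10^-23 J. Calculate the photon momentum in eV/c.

4.50·10^-4 eV/c

Apply p = E/c: p = 2.405·10^-31 kg·m/s.
Converting to eV/c: p = 4.500·10^-4 eV/c ≈ 4.50·10^-4 eV/c.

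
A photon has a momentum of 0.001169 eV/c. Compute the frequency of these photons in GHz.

283 GHz

Convert to SI: p = 0.001169 eV/c = 6.2475 × 10^-31 kg·m/s.
Since f = pc/h for a photon, f = 2.827 × 10^11 Hz.
Converting to GHz: f = 282.7 GHz ≈ 283 GHz.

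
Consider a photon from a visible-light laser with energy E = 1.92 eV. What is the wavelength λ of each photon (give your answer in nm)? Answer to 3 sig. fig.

Use h = 6.62607015 × 10^-34 J·s, c = 2.99792458 × 10^8 m/s, 1 eV = 1.602176634 × 10^-19 J.
Convert to SI: E = 1.92 eV = 3.0762 × 10^-19 J.
For a photon λ = hc/E, so λ = 6.458 × 10^-7 m.
Converting to nm: λ = 645.8 nm ≈ 646 nm.

646 nm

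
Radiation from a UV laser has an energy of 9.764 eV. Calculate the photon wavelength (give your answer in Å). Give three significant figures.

Convert to SI: E = 9.764 eV = 1.5644e-18 J.
Since λ = hc/E for a photon, λ = 1.270e-7 m.
Converting to Å: λ = 1270 Å ≈ 1270 Å.

1270 Å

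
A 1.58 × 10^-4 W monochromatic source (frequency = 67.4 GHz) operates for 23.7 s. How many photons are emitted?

8.38 × 10^19 photons

Total energy: E_total = P·t = 1.58 × 10^-4 × 23.7 = 0.003745 J.
Per-photon energy: E = 4.466 × 10^-23 J.
N = E_total / E_photon = 8.38 × 10^19.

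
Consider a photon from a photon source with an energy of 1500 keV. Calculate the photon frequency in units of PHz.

Use h = 6.62607015e-34 J·s, 1 eV = 1.602176634e-19 J.
In SI units: E = 1500 keV = 2.4033e-13 J.
The photon relation is f = E/h, giving f = 3.627e20 Hz.
Converting to PHz: f = 362700 PHz ≈ 3.63e5 PHz.

3.63e5 PHz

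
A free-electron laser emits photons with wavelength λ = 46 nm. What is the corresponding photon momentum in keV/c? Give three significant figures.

First convert: λ = 46 nm = 4.6 × 10^-8 m.
For a photon p = h/λ, so p = 1.440 × 10^-26 kg·m/s.
Converting to keV/c: p = 0.02695 keV/c ≈ 0.0270 keV/c.

0.0270 keV/c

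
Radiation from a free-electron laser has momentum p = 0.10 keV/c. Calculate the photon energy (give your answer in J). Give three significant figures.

1.60 × 10^-17 J

(c = 2.99792458 × 10^8 m/s, 1 eV = 1.602176634 × 10^-19 J.)
In SI units: p = 0.10 keV/c = 5.3443 × 10^-26 kg·m/s.
For a photon E = pc, so E = 1.602 × 10^-17 J.
So E ≈ 1.60 × 10^-17 J.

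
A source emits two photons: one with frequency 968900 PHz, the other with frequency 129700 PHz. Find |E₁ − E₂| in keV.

Using E = hf: E₁ = 6.4200e-13 J, E₂ = 8.5940e-14 J.
|ΔE| = |6.4200e-13 − 8.5940e-14| = 5.56e-13 J = 3470 keV.

3470 keV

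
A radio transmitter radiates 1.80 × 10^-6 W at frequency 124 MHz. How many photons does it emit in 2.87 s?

Total energy: E_total = P·t = 1.80 × 10^-6 × 2.87 = 5.166 × 10^-6 J.
Per-photon energy: E = 8.216 × 10^-26 J.
N = E_total / E_photon = 6.29 × 10^19.

6.29 × 10^19 photons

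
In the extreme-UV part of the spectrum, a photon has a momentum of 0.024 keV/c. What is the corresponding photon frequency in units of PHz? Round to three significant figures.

Take h = 6.62607015e-34 J·s, c = 2.99792458e8 m/s, 1 eV = 1.602176634e-19 J.
First convert: p = 0.024 keV/c = 1.2826e-26 kg·m/s.
The photon relation is f = pc/h, giving f = 5.803e15 Hz.
Converting to PHz: f = 5.803 PHz ≈ 5.80 PHz.

5.80 PHz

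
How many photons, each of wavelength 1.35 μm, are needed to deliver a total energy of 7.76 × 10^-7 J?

Per-photon energy: E = 1.471 × 10^-19 J (from wavelength = 1.35 μm).
N = E_total / E_photon = 7.76 × 10^-7 J / 1.471 × 10^-19 J = 5.27 × 10^12.

5.27 × 10^12 photons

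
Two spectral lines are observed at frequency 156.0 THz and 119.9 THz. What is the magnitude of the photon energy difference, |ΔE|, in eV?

Using E = hf: E₁ = 1.0337 × 10^-19 J, E₂ = 7.9447 × 10^-20 J.
|ΔE| = |1.0337 × 10^-19 − 7.9447 × 10^-20| = 2.39 × 10^-20 J = 0.149 eV.

0.149 eV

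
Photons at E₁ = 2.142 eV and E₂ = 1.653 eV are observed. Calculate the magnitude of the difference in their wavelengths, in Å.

Using λ = hc/E: λ₁ = 5.7882e-7 m, λ₂ = 7.5006e-7 m.
|Δλ| = |5.7882e-7 − 7.5006e-7| = 1.71e-7 m = 1710 Å.

1710 Å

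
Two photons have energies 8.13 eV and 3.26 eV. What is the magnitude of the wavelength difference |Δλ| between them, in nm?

228 nm

Using λ = hc/E: λ₁ = 1.525 × 10^-7 m, λ₂ = 3.803 × 10^-7 m.
|Δλ| = |1.525 × 10^-7 − 3.803 × 10^-7| = 2.28 × 10^-7 m = 228 nm.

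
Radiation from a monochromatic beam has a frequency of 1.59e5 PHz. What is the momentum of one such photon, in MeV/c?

0.658 MeV/c

Use h = 6.62607015e-34 J·s, c = 2.99792458e8 m/s, 1 eV = 1.602176634e-19 J.
Convert to SI: f = 1.59e5 PHz = 1.59e20 Hz.
For a photon p = hf/c, so p = 3.514e-22 kg·m/s.
Converting to MeV/c: p = 0.6576 MeV/c ≈ 0.658 MeV/c.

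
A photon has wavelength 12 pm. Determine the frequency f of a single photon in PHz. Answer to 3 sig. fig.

(c = 2.99792458e8 m/s.)
First convert: λ = 12 pm = 1.2e-11 m.
For a photon f = c/λ, so f = 2.498e19 Hz.
Converting to PHz: f = 24980 PHz ≈ 2.50e4 PHz.

2.50e4 PHz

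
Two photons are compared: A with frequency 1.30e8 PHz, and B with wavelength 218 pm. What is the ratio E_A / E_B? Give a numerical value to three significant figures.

E_A = 8.614e-11 J (from frequency = 1.30e8 PHz, via E = hf).
E_B = 9.112e-16 J (from wavelength = 218 pm, via E = hc/λ).
Ratio = 8.614e-11 / 9.112e-16 = 9.45e4.

9.45e4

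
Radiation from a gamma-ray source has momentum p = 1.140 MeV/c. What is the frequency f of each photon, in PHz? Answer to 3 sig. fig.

First convert: p = 1.140 MeV/c = 6.0925e-22 kg·m/s.
Since f = pc/h for a photon, f = 2.757e20 Hz.
Converting to PHz: f = 275700 PHz ≈ 2.76e5 PHz.

2.76e5 PHz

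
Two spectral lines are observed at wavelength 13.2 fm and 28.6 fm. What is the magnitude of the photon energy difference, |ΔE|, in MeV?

Using E = hc/λ: E₁ = 1.505e-11 J, E₂ = 6.946e-12 J.
|ΔE| = |1.505e-11 − 6.946e-12| = 8.10e-12 J = 50.6 MeV.

50.6 MeV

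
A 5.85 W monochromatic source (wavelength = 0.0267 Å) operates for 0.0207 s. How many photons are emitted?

Total energy: E_total = P·t = 5.85 × 0.0207 = 0.1211 J.
Per-photon energy: E = 7.440e-14 J.
N = E_total / E_photon = 1.63e12.

1.63e12 photons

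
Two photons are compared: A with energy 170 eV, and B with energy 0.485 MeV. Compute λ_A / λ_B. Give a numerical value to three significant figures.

2850

λ_A = 7.293e-9 m (from energy = 170 eV, via λ = hc/E).
λ_B = 2.556e-12 m (from energy = 0.485 MeV, via λ = hc/E).
Ratio = 7.293e-9 / 2.556e-12 = 2850.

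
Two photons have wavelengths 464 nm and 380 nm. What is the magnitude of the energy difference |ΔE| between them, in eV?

Using E = hc/λ: E₁ = 4.281 × 10^-19 J, E₂ = 5.227 × 10^-19 J.
|ΔE| = |4.281 × 10^-19 − 5.227 × 10^-19| = 9.46 × 10^-20 J = 0.591 eV.

0.591 eV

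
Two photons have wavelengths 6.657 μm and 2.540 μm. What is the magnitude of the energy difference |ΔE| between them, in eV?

0.302 eV

Using E = hc/λ: E₁ = 2.9840e-20 J, E₂ = 7.8207e-20 J.
|ΔE| = |2.9840e-20 − 7.8207e-20| = 4.84e-20 J = 0.302 eV.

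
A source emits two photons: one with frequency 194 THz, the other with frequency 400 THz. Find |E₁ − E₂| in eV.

Using E = hf: E₁ = 1.285 × 10^-19 J, E₂ = 2.650 × 10^-19 J.
|ΔE| = |1.285 × 10^-19 − 2.650 × 10^-19| = 1.36 × 10^-19 J = 0.852 eV.

0.852 eV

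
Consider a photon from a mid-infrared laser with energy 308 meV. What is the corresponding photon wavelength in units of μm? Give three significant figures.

Take h = 6.62607015·10^-34 J·s, c = 2.99792458·10^8 m/s, 1 eV = 1.602176634·10^-19 J.
In SI units: E = 308 meV = 4.9347·10^-20 J.
Since λ = hc/E for a photon, λ = 4.025·10^-6 m.
Converting to μm: λ = 4.025 μm ≈ 4.03 μm.

4.03 μm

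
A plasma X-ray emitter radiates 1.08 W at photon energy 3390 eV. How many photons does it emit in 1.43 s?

2.84e15 photons

Total energy: E_total = P·t = 1.08 × 1.43 = 1.544 J.
Per-photon energy: E = 5.431e-16 J.
N = E_total / E_photon = 2.84e15.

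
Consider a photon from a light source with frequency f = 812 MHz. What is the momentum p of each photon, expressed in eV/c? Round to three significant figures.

First convert: f = 812 MHz = 8.12·10^8 Hz.
Since p = hf/c for a photon, p = 1.795·10^-33 kg·m/s.
Converting to eV/c: p = 3.358·10^-6 eV/c ≈ 3.36·10^-6 eV/c.

3.36·10^-6 eV/c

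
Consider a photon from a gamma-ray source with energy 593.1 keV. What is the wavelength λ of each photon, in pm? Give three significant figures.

Use h = 6.62607015·10^-34 J·s, c = 2.99792458·10^8 m/s, 1 eV = 1.602176634·10^-19 J.
First convert: E = 593.1 keV = 9.5025·10^-14 J.
Apply λ = hc/E: λ = 2.090·10^-12 m.
Converting to pm: λ = 2.090 pm ≈ 2.09 pm.

2.09 pm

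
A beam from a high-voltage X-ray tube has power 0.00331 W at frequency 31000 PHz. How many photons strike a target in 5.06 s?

Total energy: E_total = P·t = 0.00331 × 5.06 = 0.01675 J.
Per-photon energy: E = 2.054e-14 J.
N = E_total / E_photon = 8.15e11.

8.15e11 photons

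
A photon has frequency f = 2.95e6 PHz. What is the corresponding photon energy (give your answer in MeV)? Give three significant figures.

12.2 MeV

Convert to SI: f = 2.95e6 PHz = 2.95e21 Hz.
The photon relation is E = hf, giving E = 1.955e-12 J.
Converting to MeV: E = 12.20 MeV ≈ 12.2 MeV.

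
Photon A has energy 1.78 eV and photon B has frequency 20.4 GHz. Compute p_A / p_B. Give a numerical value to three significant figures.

p_A = 9.513e-28 kg·m/s (from energy = 1.78 eV, via p = E/c).
p_B = 4.509e-32 kg·m/s (from frequency = 20.4 GHz, via p = hf/c).
Ratio = 9.513e-28 / 4.509e-32 = 2.11e4.

2.11e4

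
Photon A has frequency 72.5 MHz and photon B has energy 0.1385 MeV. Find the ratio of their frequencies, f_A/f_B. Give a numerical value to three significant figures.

f_A = 7.250·10^7 Hz (from frequency = 72.5 MHz, via f given directly).
f_B = 3.349·10^19 Hz (from energy = 0.1385 MeV, via f = E/h).
Ratio = 7.250·10^7 / 3.349·10^19 = 2.16·10^-12.

2.16·10^-12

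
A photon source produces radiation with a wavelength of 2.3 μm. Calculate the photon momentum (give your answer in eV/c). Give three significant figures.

0.539 eV/c

Use h = 6.62607015·10^-34 J·s, c = 2.99792458·10^8 m/s, 1 eV = 1.602176634·10^-19 J.
In SI units: λ = 2.3 μm = 2.3·10^-6 m.
For a photon p = h/λ, so p = 2.881·10^-28 kg·m/s.
Converting to eV/c: p = 0.5391 eV/c ≈ 0.539 eV/c.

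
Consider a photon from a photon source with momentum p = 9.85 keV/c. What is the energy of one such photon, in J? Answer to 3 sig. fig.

1.58 × 10^-15 J

(c = 2.99792458 × 10^8 m/s, 1 eV = 1.602176634 × 10^-19 J.)
Convert to SI: p = 9.85 keV/c = 5.2641 × 10^-24 kg·m/s.
For a photon E = pc, so E = 1.578 × 10^-15 J.
So E ≈ 1.58 × 10^-15 J.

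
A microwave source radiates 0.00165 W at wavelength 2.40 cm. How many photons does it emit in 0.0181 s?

Total energy: E_total = P·t = 0.00165 × 0.0181 = 2.987 × 10^-5 J.
Per-photon energy: E = 8.277 × 10^-24 J.
N = E_total / E_photon = 3.61 × 10^18.

3.61 × 10^18 photons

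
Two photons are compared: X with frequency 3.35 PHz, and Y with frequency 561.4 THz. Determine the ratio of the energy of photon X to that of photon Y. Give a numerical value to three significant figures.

5.97

E_X = 2.220 × 10^-18 J (from frequency = 3.35 PHz, via E = hf).
E_Y = 3.720 × 10^-19 J (from frequency = 561.4 THz, via E = hf).
Ratio = 2.220 × 10^-18 / 3.720 × 10^-19 = 5.97.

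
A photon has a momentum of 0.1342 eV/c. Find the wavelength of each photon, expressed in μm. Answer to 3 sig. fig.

Use h = 6.62607015 × 10^-34 J·s, c = 2.99792458 × 10^8 m/s, 1 eV = 1.602176634 × 10^-19 J.
Convert to SI: p = 0.1342 eV/c = 7.1720 × 10^-29 kg·m/s.
For a photon λ = h/p, so λ = 9.239 × 10^-6 m.
Converting to μm: λ = 9.239 μm ≈ 9.24 μm.

9.24 μm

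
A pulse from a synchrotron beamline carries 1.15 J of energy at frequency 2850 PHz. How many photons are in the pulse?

6.09e14 photons

Per-photon energy: E = 1.888e-15 J (from frequency = 2850 PHz).
N = E_total / E_photon = 1.15 J / 1.888e-15 J = 6.09e14.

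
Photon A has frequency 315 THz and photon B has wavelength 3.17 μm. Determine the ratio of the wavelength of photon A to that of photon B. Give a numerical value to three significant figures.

0.300

λ_A = 9.517e-7 m (from frequency = 315 THz, via λ = c/f).
λ_B = 3.170e-6 m (from wavelength = 3.17 μm, via λ given directly).
Ratio = 9.517e-7 / 3.170e-6 = 0.300.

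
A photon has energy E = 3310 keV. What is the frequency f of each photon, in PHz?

(h = 6.62607015·10^-34 J·s, 1 eV = 1.602176634·10^-19 J.)
In SI units: E = 3310 keV = 5.3032·10^-13 J.
For a photon f = E/h, so f = 8.004·10^20 Hz.
Converting to PHz: f = 800400 PHz ≈ 8.00·10^5 PHz.

8.00·10^5 PHz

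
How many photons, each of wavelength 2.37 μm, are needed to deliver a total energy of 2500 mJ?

Per-photon energy: E = 8.382e-20 J (from wavelength = 2.37 μm).
N = E_total / E_photon = 2.50 J / 8.382e-20 J = 2.98e19.

2.98e19 photons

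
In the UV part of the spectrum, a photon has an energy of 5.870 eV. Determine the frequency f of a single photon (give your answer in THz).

1420 THz

(h = 6.62607015e-34 J·s, 1 eV = 1.602176634e-19 J.)
First convert: E = 5.870 eV = 9.4048e-19 J.
Since f = E/h for a photon, f = 1.419e15 Hz.
Converting to THz: f = 1419 THz ≈ 1420 THz.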